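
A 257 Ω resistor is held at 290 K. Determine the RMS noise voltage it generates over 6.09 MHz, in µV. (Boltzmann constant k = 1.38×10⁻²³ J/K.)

V_n = √(4kTRB)
4kTRB = 4 × 1.38×10⁻²³ × 290 × 2.57×10² × 6.09×10⁶ = 2.51×10⁻¹¹ V²
V_n = √(2.51×10⁻¹¹) = 5.01×10⁻⁶ V = 5.01 µV

5.01 µV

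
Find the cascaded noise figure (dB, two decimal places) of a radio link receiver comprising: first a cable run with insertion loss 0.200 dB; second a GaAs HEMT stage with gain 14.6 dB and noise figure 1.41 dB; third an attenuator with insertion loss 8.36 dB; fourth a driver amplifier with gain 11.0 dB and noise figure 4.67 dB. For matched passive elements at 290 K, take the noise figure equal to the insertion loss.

3.31 dB

Convert to linear (a loss of L dB is a gain of −L dB): F_i = 10^(NF_i/10), G_i = 10^(G_i,dB/10)
  Stage 1: F_1 = 10^(0.200/10) = 1.047, G_1 = 10^(−0.200/10) = 0.9550
  Stage 2: F_2 = 10^(1.41/10) = 1.384, G_2 = 10^(14.6/10) = 28.84
  Stage 3: F_3 = 10^(8.36/10) = 6.855, G_3 = 10^(−8.36/10) = 0.1459
  Stage 4: F_4 = 10^(4.67/10) = 2.931, G_4 = 10^(11.0/10) = 12.59
Friis cascade:
  F = 1.047 + (1.384 − 1)/0.9550 + (6.855 − 1)/27.54 + (2.931 − 1)/4.018 = 2.142
NF = 10 log₁₀(2.142) = 3.31 dB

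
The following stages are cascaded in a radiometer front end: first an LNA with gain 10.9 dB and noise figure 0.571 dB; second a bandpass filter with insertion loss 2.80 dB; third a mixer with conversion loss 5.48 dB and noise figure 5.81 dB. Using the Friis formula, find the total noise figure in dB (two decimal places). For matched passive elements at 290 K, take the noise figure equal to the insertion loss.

Convert to linear (a loss of L dB is a gain of −L dB): F_i = 10^(NF_i/10), G_i = 10^(G_i,dB/10)
  Stage 1: F_1 = 10^(0.571/10) = 1.141, G_1 = 10^(10.9/10) = 12.30
  Stage 2: F_2 = 10^(2.80/10) = 1.905, G_2 = 10^(−2.80/10) = 0.5248
  Stage 3: F_3 = 10^(5.81/10) = 3.811, G_3 = 10^(−5.48/10) = 0.2831
Friis cascade:
  F = 1.141 + (1.905 − 1)/12.30 + (3.811 − 1)/6.457 = 1.649
NF = 10 log₁₀(1.649) = 2.17 dB

2.17 dB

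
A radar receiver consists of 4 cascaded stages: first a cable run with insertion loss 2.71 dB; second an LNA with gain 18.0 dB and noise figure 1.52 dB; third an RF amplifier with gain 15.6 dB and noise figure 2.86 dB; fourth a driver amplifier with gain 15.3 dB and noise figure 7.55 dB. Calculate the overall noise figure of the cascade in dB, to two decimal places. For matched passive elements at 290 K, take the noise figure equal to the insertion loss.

Convert to linear (a loss of L dB is a gain of −L dB): F_i = 10^(NF_i/10), G_i = 10^(G_i,dB/10)
  Stage 1: F_1 = 10^(2.71/10) = 1.866, G_1 = 10^(−2.71/10) = 0.5358
  Stage 2: F_2 = 10^(1.52/10) = 1.419, G_2 = 10^(18.0/10) = 63.10
  Stage 3: F_3 = 10^(2.86/10) = 1.932, G_3 = 10^(15.6/10) = 36.31
  Stage 4: F_4 = 10^(7.55/10) = 5.689, G_4 = 10^(15.3/10) = 33.88
Friis cascade:
  F = 1.866 + (1.419 − 1)/0.5358 + (1.932 − 1)/33.81 + (5.689 − 1)/1227 = 2.680
NF = 10 log₁₀(2.680) = 4.28 dB

4.28 dB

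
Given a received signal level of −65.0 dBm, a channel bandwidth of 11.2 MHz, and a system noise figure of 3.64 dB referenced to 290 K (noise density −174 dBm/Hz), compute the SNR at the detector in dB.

34.9 dB

Noise floor: N = −174 + 10 log₁₀(B) + NF
10 log₁₀(1.12×10⁷) = 70.49 dB
N = −174 + 70.49 + 3.64 = −99.87 dBm
SNR = P_sig − N = −65.0 − (−99.87) = 34.87 dB → 34.9 dB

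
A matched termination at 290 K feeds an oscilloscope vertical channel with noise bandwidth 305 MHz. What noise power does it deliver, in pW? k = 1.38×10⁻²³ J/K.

P_n = kTB = 1.38×10⁻²³ × 290 × 3.05×10⁸ = 1.22×10⁻¹² W = 1.22 pW

1.22 pW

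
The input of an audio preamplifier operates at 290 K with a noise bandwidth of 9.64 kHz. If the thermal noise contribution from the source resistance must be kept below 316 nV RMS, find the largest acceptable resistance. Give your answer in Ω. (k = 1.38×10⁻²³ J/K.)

Johnson–Nyquist: V_n = √(4kTRB) ⇒ R = V_n² / (4kTB)
4kTB = 4 × 1.38×10⁻²³ × 290 × 9.64×10³ = 1.54×10⁻¹⁶
R = (3.16×10⁻⁷)² / 1.54×10⁻¹⁶ = 6.47×10² Ω = 647 Ω

647 Ω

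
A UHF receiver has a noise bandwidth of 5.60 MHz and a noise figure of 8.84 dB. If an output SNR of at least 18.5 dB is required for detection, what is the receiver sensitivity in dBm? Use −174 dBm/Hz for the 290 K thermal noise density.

−79.2 dBm

Sensitivity = −174 + 10 log₁₀(B) + NF + SNR_min
= −174 + 67.48 + 8.84 + 18.5
= −79.18 dBm → −79.2 dBm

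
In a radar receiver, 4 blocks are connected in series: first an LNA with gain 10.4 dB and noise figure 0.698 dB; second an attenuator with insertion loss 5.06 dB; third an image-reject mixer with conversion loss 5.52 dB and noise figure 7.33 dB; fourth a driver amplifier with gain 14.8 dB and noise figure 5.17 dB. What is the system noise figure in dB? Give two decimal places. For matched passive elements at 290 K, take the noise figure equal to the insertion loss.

7.03 dB

Convert to linear (a loss of L dB is a gain of −L dB): F_i = 10^(NF_i/10), G_i = 10^(G_i,dB/10)
  Stage 1: F_1 = 10^(0.698/10) = 1.174, G_1 = 10^(10.4/10) = 10.96
  Stage 2: F_2 = 10^(5.06/10) = 3.206, G_2 = 10^(−5.06/10) = 0.3119
  Stage 3: F_3 = 10^(7.33/10) = 5.408, G_3 = 10^(−5.52/10) = 0.2805
  Stage 4: F_4 = 10^(5.17/10) = 3.289, G_4 = 10^(14.8/10) = 30.20
Friis cascade:
  F = 1.174 + (3.206 − 1)/10.96 + (5.408 − 1)/3.420 + (3.289 − 1)/0.9594 = 5.050
NF = 10 log₁₀(5.050) = 7.03 dB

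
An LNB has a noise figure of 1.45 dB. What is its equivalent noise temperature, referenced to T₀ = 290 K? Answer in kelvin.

115 K

F = 10^(1.45/10) = 1.39637
T_e = (F − 1)·T₀ = (1.39637 − 1) × 290 = 115 K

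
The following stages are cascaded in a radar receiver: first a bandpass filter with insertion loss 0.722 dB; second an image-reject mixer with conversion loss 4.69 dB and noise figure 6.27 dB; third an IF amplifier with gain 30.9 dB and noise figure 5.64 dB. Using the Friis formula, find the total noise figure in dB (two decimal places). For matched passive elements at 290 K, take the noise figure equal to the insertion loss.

11.54 dB

Convert to linear (a loss of L dB is a gain of −L dB): F_i = 10^(NF_i/10), G_i = 10^(G_i,dB/10)
  Stage 1: F_1 = 10^(0.722/10) = 1.181, G_1 = 10^(−0.722/10) = 0.8468
  Stage 2: F_2 = 10^(6.27/10) = 4.236, G_2 = 10^(−4.69/10) = 0.3396
  Stage 3: F_3 = 10^(5.64/10) = 3.664, G_3 = 10^(30.9/10) = 1230
Friis cascade:
  F = 1.181 + (4.236 − 1)/0.8468 + (3.664 − 1)/0.2876 = 14.27
NF = 10 log₁₀(14.27) = 11.54 dB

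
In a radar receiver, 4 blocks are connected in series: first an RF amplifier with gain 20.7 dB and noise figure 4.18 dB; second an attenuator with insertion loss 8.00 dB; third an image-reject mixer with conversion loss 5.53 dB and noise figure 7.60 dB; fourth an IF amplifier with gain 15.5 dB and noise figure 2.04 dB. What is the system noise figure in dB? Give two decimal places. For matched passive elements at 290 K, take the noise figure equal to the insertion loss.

4.82 dB

Convert to linear (a loss of L dB is a gain of −L dB): F_i = 10^(NF_i/10), G_i = 10^(G_i,dB/10)
  Stage 1: F_1 = 10^(4.18/10) = 2.618, G_1 = 10^(20.7/10) = 117.5
  Stage 2: F_2 = 10^(8.00/10) = 6.310, G_2 = 10^(−8.00/10) = 0.1585
  Stage 3: F_3 = 10^(7.60/10) = 5.754, G_3 = 10^(−5.53/10) = 0.2799
  Stage 4: F_4 = 10^(2.04/10) = 1.600, G_4 = 10^(15.5/10) = 35.48
Friis cascade:
  F = 2.618 + (6.310 − 1)/117.5 + (5.754 − 1)/18.62 + (1.600 − 1)/5.212 = 3.034
NF = 10 log₁₀(3.034) = 4.82 dB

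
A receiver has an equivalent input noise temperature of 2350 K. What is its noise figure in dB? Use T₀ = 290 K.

9.59 dB

F = 1 + T_e/T₀ = 1 + 2350/290 = 9.10345
NF = 10 log₁₀(9.10345) = 9.59 dB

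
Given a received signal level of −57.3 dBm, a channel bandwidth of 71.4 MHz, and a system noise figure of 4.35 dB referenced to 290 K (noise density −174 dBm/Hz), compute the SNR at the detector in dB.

33.8 dB

Noise floor: N = −174 + 10 log₁₀(B) + NF
10 log₁₀(7.14×10⁷) = 78.54 dB
N = −174 + 78.54 + 4.35 = −91.11 dBm
SNR = P_sig − N = −57.3 − (−91.11) = 33.81 dB → 33.8 dB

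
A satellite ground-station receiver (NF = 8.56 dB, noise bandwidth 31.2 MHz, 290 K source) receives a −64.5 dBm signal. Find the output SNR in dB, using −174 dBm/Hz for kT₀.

26.0 dB

Noise floor: N = −174 + 10 log₁₀(B) + NF
10 log₁₀(3.12×10⁷) = 74.94 dB
N = −174 + 74.94 + 8.56 = −90.50 dBm
SNR = P_sig − N = −64.5 − (−90.50) = 26.00 dB → 26.0 dB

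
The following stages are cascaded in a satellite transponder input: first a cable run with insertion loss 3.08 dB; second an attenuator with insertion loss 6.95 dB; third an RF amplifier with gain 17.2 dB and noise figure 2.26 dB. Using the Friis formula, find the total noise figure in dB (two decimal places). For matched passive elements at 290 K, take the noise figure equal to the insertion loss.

Convert to linear (a loss of L dB is a gain of −L dB): F_i = 10^(NF_i/10), G_i = 10^(G_i,dB/10)
  Stage 1: F_1 = 10^(3.08/10) = 2.032, G_1 = 10^(−3.08/10) = 0.4920
  Stage 2: F_2 = 10^(6.95/10) = 4.955, G_2 = 10^(−6.95/10) = 0.2018
  Stage 3: F_3 = 10^(2.26/10) = 1.683, G_3 = 10^(17.2/10) = 52.48
Friis cascade:
  F = 2.032 + (4.955 − 1)/0.4920 + (1.683 − 1)/0.09931 = 16.94
NF = 10 log₁₀(16.94) = 12.29 dB

12.29 dB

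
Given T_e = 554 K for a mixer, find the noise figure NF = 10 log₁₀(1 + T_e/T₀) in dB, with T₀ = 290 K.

4.64 dB

F = 1 + T_e/T₀ = 1 + 554/290 = 2.91034
NF = 10 log₁₀(2.91034) = 4.64 dB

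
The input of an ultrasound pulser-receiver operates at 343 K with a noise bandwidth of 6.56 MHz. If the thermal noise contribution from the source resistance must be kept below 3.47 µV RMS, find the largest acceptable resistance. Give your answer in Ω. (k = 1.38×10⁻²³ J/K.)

Johnson–Nyquist: V_n = √(4kTRB) ⇒ R = V_n² / (4kTB)
4kTB = 4 × 1.38×10⁻²³ × 343 × 6.56×10⁶ = 1.24×10⁻¹³
R = (3.47×10⁻⁶)² / 1.24×10⁻¹³ = 9.69×10¹ Ω = 96.9 Ω

96.9 Ω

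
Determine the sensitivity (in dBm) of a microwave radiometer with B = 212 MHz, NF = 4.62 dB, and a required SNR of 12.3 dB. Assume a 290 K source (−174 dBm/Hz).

−73.8 dBm

Sensitivity = −174 + 10 log₁₀(B) + NF + SNR_min
= −174 + 83.26 + 4.62 + 12.3
= −73.82 dBm → −73.8 dBm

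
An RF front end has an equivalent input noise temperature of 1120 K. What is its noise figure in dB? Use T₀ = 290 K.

F = 1 + T_e/T₀ = 1 + 1120/290 = 4.86207
NF = 10 log₁₀(4.86207) = 6.87 dB

6.87 dB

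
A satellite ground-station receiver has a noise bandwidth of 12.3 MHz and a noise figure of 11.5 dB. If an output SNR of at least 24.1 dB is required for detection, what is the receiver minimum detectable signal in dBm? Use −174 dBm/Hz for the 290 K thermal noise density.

Sensitivity = −174 + 10 log₁₀(B) + NF + SNR_min
= −174 + 70.9 + 11.5 + 24.1
= −67.5 dBm → −67.5 dBm

−67.5 dBm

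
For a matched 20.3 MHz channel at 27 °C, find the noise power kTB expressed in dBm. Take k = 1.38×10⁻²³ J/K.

T = 27 °C + 273.15 = 300.15 K
P_n = kTB = 1.38×10⁻²³ × 300.15 × 2.03×10⁷ = 8.41×10⁻¹⁴ W
In dBm: 10 log₁₀(8.41×10⁻¹⁴ / 10⁻³) = −100.8 dBm

−100.8 dBm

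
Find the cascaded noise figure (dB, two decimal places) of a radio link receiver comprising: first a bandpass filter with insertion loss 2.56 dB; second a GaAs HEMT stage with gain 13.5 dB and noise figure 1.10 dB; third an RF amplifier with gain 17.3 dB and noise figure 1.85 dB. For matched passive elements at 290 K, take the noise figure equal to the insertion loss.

3.74 dB

Convert to linear (a loss of L dB is a gain of −L dB): F_i = 10^(NF_i/10), G_i = 10^(G_i,dB/10)
  Stage 1: F_1 = 10^(2.56/10) = 1.803, G_1 = 10^(−2.56/10) = 0.5546
  Stage 2: F_2 = 10^(1.10/10) = 1.288, G_2 = 10^(13.5/10) = 22.39
  Stage 3: F_3 = 10^(1.85/10) = 1.531, G_3 = 10^(17.3/10) = 53.70
Friis cascade:
  F = 1.803 + (1.288 − 1)/0.5546 + (1.531 − 1)/12.42 = 2.366
NF = 10 log₁₀(2.366) = 3.74 dB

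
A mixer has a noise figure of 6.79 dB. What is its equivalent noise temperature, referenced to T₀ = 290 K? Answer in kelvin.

F = 10^(6.79/10) = 4.77529
T_e = (F − 1)·T₀ = (4.77529 − 1) × 290 = 1095 K

1095 K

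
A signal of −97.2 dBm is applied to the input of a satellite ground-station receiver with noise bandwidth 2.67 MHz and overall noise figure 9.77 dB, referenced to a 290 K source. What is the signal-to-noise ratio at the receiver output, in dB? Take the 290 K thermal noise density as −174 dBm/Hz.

2.8 dB

Noise floor: N = −174 + 10 log₁₀(B) + NF
10 log₁₀(2.67×10⁶) = 64.27 dB
N = −174 + 64.27 + 9.77 = −99.96 dBm
SNR = P_sig − N = −97.2 − (−99.96) = 2.76 dB → 2.8 dB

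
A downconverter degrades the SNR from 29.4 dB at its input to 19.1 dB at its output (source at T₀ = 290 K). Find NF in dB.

10.3 dB

NF (dB) = SNR_in(dB) − SNR_out(dB) when the source is at T₀
NF = 29.4 − 19.1 = 10.3 dB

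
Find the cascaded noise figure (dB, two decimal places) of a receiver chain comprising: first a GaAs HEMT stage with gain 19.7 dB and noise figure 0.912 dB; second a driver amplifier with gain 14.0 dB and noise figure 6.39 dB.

Convert to linear (a loss of L dB is a gain of −L dB): F_i = 10^(NF_i/10), G_i = 10^(G_i,dB/10)
  Stage 1: F_1 = 10^(0.912/10) = 1.234, G_1 = 10^(19.7/10) = 93.33
  Stage 2: F_2 = 10^(6.39/10) = 4.355, G_2 = 10^(14.0/10) = 25.12
Friis cascade:
  F = 1.234 + (4.355 − 1)/93.33 = 1.270
NF = 10 log₁₀(1.270) = 1.04 dB

1.04 dB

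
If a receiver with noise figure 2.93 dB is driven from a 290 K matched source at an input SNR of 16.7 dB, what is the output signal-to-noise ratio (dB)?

By definition F = SNR_in/SNR_out, so in dB: SNR_out = SNR_in − NF
SNR_out = 16.7 − 2.93 = 13.77 dB

13.77 dB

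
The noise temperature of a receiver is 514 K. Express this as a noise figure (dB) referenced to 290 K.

F = 1 + T_e/T₀ = 1 + 514/290 = 2.77241
NF = 10 log₁₀(2.77241) = 4.43 dB

4.43 dB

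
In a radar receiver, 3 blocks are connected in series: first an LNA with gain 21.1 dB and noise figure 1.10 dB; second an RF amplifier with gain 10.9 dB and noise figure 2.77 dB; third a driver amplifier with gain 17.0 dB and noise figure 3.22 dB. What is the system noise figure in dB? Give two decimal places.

1.13 dB

Convert to linear (a loss of L dB is a gain of −L dB): F_i = 10^(NF_i/10), G_i = 10^(G_i,dB/10)
  Stage 1: F_1 = 10^(1.10/10) = 1.288, G_1 = 10^(21.1/10) = 128.8
  Stage 2: F_2 = 10^(2.77/10) = 1.892, G_2 = 10^(10.9/10) = 12.30
  Stage 3: F_3 = 10^(3.22/10) = 2.099, G_3 = 10^(17.0/10) = 50.12
Friis cascade:
  F = 1.288 + (1.892 − 1)/128.8 + (2.099 − 1)/1585 = 1.296
NF = 10 log₁₀(1.296) = 1.13 dB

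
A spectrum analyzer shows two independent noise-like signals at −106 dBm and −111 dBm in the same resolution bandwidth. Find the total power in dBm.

Convert to linear, add, convert back:
P₁ = 2.51×10⁻¹⁴ W, P₂ = 7.94×10⁻¹⁵ W
P_tot = 3.31×10⁻¹⁴ W → 10 log₁₀(P_tot / 10⁻³) = −104.8 dBm

−104.8 dBm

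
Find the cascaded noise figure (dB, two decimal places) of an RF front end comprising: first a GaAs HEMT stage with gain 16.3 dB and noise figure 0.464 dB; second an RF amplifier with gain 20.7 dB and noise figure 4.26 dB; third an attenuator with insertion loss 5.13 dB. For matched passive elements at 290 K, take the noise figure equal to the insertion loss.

0.62 dB

Convert to linear (a loss of L dB is a gain of −L dB): F_i = 10^(NF_i/10), G_i = 10^(G_i,dB/10)
  Stage 1: F_1 = 10^(0.464/10) = 1.113, G_1 = 10^(16.3/10) = 42.66
  Stage 2: F_2 = 10^(4.26/10) = 2.667, G_2 = 10^(20.7/10) = 117.5
  Stage 3: F_3 = 10^(5.13/10) = 3.258, G_3 = 10^(−5.13/10) = 0.3069
Friis cascade:
  F = 1.113 + (2.667 − 1)/42.66 + (3.258 − 1)/5012 = 1.152
NF = 10 log₁₀(1.152) = 0.62 dB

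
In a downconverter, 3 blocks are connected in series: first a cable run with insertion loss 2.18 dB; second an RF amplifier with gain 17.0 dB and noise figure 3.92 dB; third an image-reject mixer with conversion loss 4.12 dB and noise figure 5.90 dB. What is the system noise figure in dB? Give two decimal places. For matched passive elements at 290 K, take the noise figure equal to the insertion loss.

Convert to linear (a loss of L dB is a gain of −L dB): F_i = 10^(NF_i/10), G_i = 10^(G_i,dB/10)
  Stage 1: F_1 = 10^(2.18/10) = 1.652, G_1 = 10^(−2.18/10) = 0.6053
  Stage 2: F_2 = 10^(3.92/10) = 2.466, G_2 = 10^(17.0/10) = 50.12
  Stage 3: F_3 = 10^(5.90/10) = 3.890, G_3 = 10^(−4.12/10) = 0.3873
Friis cascade:
  F = 1.652 + (2.466 − 1)/0.6053 + (3.890 − 1)/30.34 = 4.169
NF = 10 log₁₀(4.169) = 6.20 dB

6.20 dB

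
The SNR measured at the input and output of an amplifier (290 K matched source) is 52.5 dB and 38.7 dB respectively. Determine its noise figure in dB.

NF (dB) = SNR_in(dB) − SNR_out(dB) when the source is at T₀
NF = 52.5 − 38.7 = 13.8 dB

13.8 dB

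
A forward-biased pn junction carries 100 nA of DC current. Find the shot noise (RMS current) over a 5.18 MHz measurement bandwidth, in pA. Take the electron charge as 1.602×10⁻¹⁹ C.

I_n = √(2qI·B)
2qI·B = 2 × 1.602×10⁻¹⁹ × 1.00×10⁻⁷ × 5.18×10⁶ = 1.66×10⁻¹⁹ A²
I_n = √(1.66×10⁻¹⁹) = 4.07×10⁻¹⁰ A = 407 pA

407 pA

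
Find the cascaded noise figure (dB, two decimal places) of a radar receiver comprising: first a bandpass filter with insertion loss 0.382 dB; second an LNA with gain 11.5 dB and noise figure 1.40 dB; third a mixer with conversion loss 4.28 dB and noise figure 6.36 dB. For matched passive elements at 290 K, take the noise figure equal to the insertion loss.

Convert to linear (a loss of L dB is a gain of −L dB): F_i = 10^(NF_i/10), G_i = 10^(G_i,dB/10)
  Stage 1: F_1 = 10^(0.382/10) = 1.092, G_1 = 10^(−0.382/10) = 0.9158
  Stage 2: F_2 = 10^(1.40/10) = 1.380, G_2 = 10^(11.5/10) = 14.13
  Stage 3: F_3 = 10^(6.36/10) = 4.325, G_3 = 10^(−4.28/10) = 0.3733
Friis cascade:
  F = 1.092 + (1.380 − 1)/0.9158 + (4.325 − 1)/12.94 = 1.764
NF = 10 log₁₀(1.764) = 2.47 dB

2.47 dB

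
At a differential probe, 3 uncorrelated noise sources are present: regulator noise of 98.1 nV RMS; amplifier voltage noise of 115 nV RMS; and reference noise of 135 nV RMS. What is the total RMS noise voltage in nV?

Uncorrelated sources add in power (mean-square): V_tot = √(ΣV_i²)
V_tot = √[(9.81×10⁻⁸)² + (1.15×10⁻⁷)² + (1.35×10⁻⁷)²] = 2.03×10⁻⁷ V = 203 nV

203 nV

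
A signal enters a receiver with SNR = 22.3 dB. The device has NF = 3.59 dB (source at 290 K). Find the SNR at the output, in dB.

18.71 dB

By definition F = SNR_in/SNR_out, so in dB: SNR_out = SNR_in − NF
SNR_out = 22.3 − 3.59 = 18.71 dB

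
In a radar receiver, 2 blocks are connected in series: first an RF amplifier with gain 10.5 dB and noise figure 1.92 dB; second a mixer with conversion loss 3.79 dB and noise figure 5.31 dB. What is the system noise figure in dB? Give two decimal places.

2.48 dB

Convert to linear (a loss of L dB is a gain of −L dB): F_i = 10^(NF_i/10), G_i = 10^(G_i,dB/10)
  Stage 1: F_1 = 10^(1.92/10) = 1.556, G_1 = 10^(10.5/10) = 11.22
  Stage 2: F_2 = 10^(5.31/10) = 3.396, G_2 = 10^(−3.79/10) = 0.4178
Friis cascade:
  F = 1.556 + (3.396 − 1)/11.22 = 1.770
NF = 10 log₁₀(1.770) = 2.48 dB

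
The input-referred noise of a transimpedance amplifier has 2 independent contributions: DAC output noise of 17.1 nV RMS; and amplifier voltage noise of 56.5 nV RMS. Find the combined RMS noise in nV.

59.0 nV

Uncorrelated sources add in power (mean-square): V_tot = √(ΣV_i²)
V_tot = √[(1.71×10⁻⁸)² + (5.65×10⁻⁸)²] = 5.90×10⁻⁸ V = 59.0 nV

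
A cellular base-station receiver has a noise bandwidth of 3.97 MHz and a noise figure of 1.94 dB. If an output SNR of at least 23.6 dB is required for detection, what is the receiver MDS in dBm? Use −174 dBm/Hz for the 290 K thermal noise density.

Sensitivity = −174 + 10 log₁₀(B) + NF + SNR_min
= −174 + 65.99 + 1.94 + 23.6
= −82.47 dBm → −82.5 dBm

−82.5 dBm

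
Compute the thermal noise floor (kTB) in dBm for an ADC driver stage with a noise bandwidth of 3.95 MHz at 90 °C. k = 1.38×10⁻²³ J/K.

−107.0 dBm

T = 90 °C + 273.15 = 363.15 K
P_n = kTB = 1.38×10⁻²³ × 363.15 × 3.95×10⁶ = 1.98×10⁻¹⁴ W
In dBm: 10 log₁₀(1.98×10⁻¹⁴ / 10⁻³) = −107.0 dBm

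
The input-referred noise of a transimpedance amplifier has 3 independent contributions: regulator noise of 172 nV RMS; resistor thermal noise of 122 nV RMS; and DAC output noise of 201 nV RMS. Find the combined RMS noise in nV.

291 nV

Uncorrelated sources add in power (mean-square): V_tot = √(ΣV_i²)
V_tot = √[(1.72×10⁻⁷)² + (1.22×10⁻⁷)² + (2.01×10⁻⁷)²] = 2.91×10⁻⁷ V = 291 nV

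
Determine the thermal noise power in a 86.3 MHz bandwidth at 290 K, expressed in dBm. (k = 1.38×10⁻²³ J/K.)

P_n = kTB = 1.38×10⁻²³ × 290 × 8.63×10⁷ = 3.45×10⁻¹³ W
In dBm: 10 log₁₀(3.45×10⁻¹³ / 10⁻³) = −94.6 dBm

−94.6 dBm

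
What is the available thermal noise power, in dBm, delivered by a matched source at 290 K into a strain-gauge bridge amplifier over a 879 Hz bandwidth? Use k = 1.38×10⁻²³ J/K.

−144.5 dBm

P_n = kTB = 1.38×10⁻²³ × 290 × 8.79×10² = 3.52×10⁻¹⁸ W
In dBm: 10 log₁₀(3.52×10⁻¹⁸ / 10⁻³) = −144.5 dBm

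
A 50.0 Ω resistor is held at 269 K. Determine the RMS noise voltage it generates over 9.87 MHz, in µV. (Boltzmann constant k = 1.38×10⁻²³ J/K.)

2.71 µV

V_n = √(4kTRB)
4kTRB = 4 × 1.38×10⁻²³ × 269 × 5.00×10¹ × 9.87×10⁶ = 7.33×10⁻¹² V²
V_n = √(7.33×10⁻¹²) = 2.71×10⁻⁶ V = 2.71 µV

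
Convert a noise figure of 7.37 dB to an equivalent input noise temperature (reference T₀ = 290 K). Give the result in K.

1293 K

F = 10^(7.37/10) = 5.45758
T_e = (F − 1)·T₀ = (5.45758 − 1) × 290 = 1293 K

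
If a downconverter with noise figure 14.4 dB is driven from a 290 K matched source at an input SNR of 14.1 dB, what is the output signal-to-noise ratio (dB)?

By definition F = SNR_in/SNR_out, so in dB: SNR_out = SNR_in − NF
SNR_out = 14.1 − 14.4 = −0.3 dB

−0.3 dB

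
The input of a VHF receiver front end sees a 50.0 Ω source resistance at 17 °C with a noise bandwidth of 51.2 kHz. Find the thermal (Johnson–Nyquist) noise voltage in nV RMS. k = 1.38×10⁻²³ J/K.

T = 17 °C + 273.15 = 290.15 K
V_n = √(4kTRB)
4kTRB = 4 × 1.38×10⁻²³ × 290.15 × 5.00×10¹ × 5.12×10⁴ = 4.10×10⁻¹⁴ V²
V_n = √(4.10×10⁻¹⁴) = 2.02×10⁻⁷ V = 202 nV

202 nV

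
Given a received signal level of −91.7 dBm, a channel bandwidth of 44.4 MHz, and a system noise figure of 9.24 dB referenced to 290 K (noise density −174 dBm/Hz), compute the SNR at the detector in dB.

Noise floor: N = −174 + 10 log₁₀(B) + NF
10 log₁₀(4.44×10⁷) = 76.47 dB
N = −174 + 76.47 + 9.24 = −88.29 dBm
SNR = P_sig − N = −91.7 − (−88.29) = −3.41 dB → −3.4 dB

−3.4 dB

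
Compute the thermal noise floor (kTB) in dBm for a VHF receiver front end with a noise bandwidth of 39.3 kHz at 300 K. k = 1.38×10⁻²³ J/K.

P_n = kTB = 1.38×10⁻²³ × 300 × 3.93×10⁴ = 1.63×10⁻¹⁶ W
In dBm: 10 log₁₀(1.63×10⁻¹⁶ / 10⁻³) = −127.9 dBm

−127.9 dBm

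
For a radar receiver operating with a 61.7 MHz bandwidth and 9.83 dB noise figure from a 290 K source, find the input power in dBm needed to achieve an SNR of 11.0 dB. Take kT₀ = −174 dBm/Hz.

Sensitivity = −174 + 10 log₁₀(B) + NF + SNR_min
= −174 + 77.9 + 9.83 + 11.0
= −75.27 dBm → −75.3 dBm

−75.3 dBm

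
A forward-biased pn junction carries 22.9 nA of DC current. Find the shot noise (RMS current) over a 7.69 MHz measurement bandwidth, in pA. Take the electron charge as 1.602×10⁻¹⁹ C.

I_n = √(2qI·B)
2qI·B = 2 × 1.602×10⁻¹⁹ × 2.29×10⁻⁸ × 7.69×10⁶ = 5.64×10⁻²⁰ A²
I_n = √(5.64×10⁻²⁰) = 2.38×10⁻¹⁰ A = 238 pA

238 pA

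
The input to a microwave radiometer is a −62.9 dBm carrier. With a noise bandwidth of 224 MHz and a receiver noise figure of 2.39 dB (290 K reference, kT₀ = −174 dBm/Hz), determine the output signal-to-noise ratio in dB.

25.2 dB

Noise floor: N = −174 + 10 log₁₀(B) + NF
10 log₁₀(2.24×10⁸) = 83.5 dB
N = −174 + 83.5 + 2.39 = −88.11 dBm
SNR = P_sig − N = −62.9 − (−88.11) = 25.21 dB → 25.2 dB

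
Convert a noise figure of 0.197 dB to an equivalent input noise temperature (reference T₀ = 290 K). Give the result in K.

F = 10^(0.197/10) = 1.04641
T_e = (F − 1)·T₀ = (1.04641 − 1) × 290 = 13.5 K

13.5 K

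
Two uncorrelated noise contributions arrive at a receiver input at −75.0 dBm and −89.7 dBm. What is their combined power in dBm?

−74.9 dBm

Convert to linear, add, convert back:
P₁ = 3.16×10⁻¹¹ W, P₂ = 1.07×10⁻¹² W
P_tot = 3.27×10⁻¹¹ W → 10 log₁₀(P_tot / 10⁻³) = −74.9 dBm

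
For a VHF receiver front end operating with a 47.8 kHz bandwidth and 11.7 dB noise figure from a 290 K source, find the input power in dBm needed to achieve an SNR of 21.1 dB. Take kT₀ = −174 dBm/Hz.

Sensitivity = −174 + 10 log₁₀(B) + NF + SNR_min
= −174 + 46.79 + 11.7 + 21.1
= −94.41 dBm → −94.4 dBm

−94.4 dBm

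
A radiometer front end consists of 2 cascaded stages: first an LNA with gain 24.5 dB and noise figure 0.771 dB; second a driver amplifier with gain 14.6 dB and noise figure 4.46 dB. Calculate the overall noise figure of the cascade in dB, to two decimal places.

0.79 dB

Convert to linear (a loss of L dB is a gain of −L dB): F_i = 10^(NF_i/10), G_i = 10^(G_i,dB/10)
  Stage 1: F_1 = 10^(0.771/10) = 1.194, G_1 = 10^(24.5/10) = 281.8
  Stage 2: F_2 = 10^(4.46/10) = 2.793, G_2 = 10^(14.6/10) = 28.84
Friis cascade:
  F = 1.194 + (2.793 − 1)/281.8 = 1.201
NF = 10 log₁₀(1.201) = 0.79 dB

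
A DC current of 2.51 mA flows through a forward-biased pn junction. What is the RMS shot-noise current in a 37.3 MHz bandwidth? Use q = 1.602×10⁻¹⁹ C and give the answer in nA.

I_n = √(2qI·B)
2qI·B = 2 × 1.602×10⁻¹⁹ × 2.51×10⁻³ × 3.73×10⁷ = 3.00×10⁻¹⁴ A²
I_n = √(3.00×10⁻¹⁴) = 1.73×10⁻⁷ A = 173 nA

173 nA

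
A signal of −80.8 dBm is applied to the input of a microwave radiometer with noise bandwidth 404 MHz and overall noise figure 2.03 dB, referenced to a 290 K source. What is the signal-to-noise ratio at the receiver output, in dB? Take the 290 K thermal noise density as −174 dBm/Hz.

5.1 dB

Noise floor: N = −174 + 10 log₁₀(B) + NF
10 log₁₀(4.04×10⁸) = 86.06 dB
N = −174 + 86.06 + 2.03 = −85.91 dBm
SNR = P_sig − N = −80.8 − (−85.91) = 5.11 dB → 5.1 dB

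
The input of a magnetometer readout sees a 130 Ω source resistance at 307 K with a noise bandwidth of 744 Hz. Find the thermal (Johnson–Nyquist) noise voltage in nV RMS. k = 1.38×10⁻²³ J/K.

V_n = √(4kTRB)
4kTRB = 4 × 1.38×10⁻²³ × 307 × 1.30×10² × 7.44×10² = 1.64×10⁻¹⁵ V²
V_n = √(1.64×10⁻¹⁵) = 4.05×10⁻⁸ V = 40.5 nV

40.5 nV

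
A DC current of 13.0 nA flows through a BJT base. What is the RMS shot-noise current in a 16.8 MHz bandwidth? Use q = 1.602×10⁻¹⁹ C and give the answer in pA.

265 pA

I_n = √(2qI·B)
2qI·B = 2 × 1.602×10⁻¹⁹ × 1.30×10⁻⁸ × 1.68×10⁷ = 7.00×10⁻²⁰ A²
I_n = √(7.00×10⁻²⁰) = 2.65×10⁻¹⁰ A = 265 pA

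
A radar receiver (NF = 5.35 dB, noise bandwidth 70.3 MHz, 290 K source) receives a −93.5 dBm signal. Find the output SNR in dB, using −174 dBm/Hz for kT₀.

Noise floor: N = −174 + 10 log₁₀(B) + NF
10 log₁₀(7.03×10⁷) = 78.47 dB
N = −174 + 78.47 + 5.35 = −90.18 dBm
SNR = P_sig − N = −93.5 − (−90.18) = −3.32 dB → −3.3 dB

−3.3 dB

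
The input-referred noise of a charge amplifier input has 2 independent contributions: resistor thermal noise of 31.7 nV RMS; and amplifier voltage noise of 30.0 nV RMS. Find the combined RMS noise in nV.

43.6 nV

Uncorrelated sources add in power (mean-square): V_tot = √(ΣV_i²)
V_tot = √[(3.17×10⁻⁸)² + (3.00×10⁻⁸)²] = 4.36×10⁻⁸ V = 43.6 nV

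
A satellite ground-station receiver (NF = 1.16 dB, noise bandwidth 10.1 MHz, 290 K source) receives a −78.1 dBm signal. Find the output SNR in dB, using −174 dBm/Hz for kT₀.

24.7 dB

Noise floor: N = −174 + 10 log₁₀(B) + NF
10 log₁₀(1.01×10⁷) = 70.04 dB
N = −174 + 70.04 + 1.16 = −102.80 dBm
SNR = P_sig − N = −78.1 − (−102.80) = 24.70 dB → 24.7 dB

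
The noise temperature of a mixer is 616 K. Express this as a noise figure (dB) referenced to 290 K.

F = 1 + T_e/T₀ = 1 + 616/290 = 3.12414
NF = 10 log₁₀(3.12414) = 4.95 dB

4.95 dB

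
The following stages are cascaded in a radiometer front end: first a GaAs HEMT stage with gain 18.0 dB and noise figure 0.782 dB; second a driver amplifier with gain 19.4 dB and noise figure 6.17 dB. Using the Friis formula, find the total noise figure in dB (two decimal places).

Convert to linear (a loss of L dB is a gain of −L dB): F_i = 10^(NF_i/10), G_i = 10^(G_i,dB/10)
  Stage 1: F_1 = 10^(0.782/10) = 1.197, G_1 = 10^(18.0/10) = 63.10
  Stage 2: F_2 = 10^(6.17/10) = 4.140, G_2 = 10^(19.4/10) = 87.10
Friis cascade:
  F = 1.197 + (4.140 − 1)/63.10 = 1.247
NF = 10 log₁₀(1.247) = 0.96 dB

0.96 dB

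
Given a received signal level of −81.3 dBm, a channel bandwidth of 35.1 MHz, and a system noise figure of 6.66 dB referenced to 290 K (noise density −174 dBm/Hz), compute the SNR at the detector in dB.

10.6 dB

Noise floor: N = −174 + 10 log₁₀(B) + NF
10 log₁₀(3.51×10⁷) = 75.45 dB
N = −174 + 75.45 + 6.66 = −91.89 dBm
SNR = P_sig − N = −81.3 − (−91.89) = 10.59 dB → 10.6 dB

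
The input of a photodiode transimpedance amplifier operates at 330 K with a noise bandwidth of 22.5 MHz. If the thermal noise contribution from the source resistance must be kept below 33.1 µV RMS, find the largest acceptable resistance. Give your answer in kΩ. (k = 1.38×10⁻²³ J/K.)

2.67 kΩ

Johnson–Nyquist: V_n = √(4kTRB) ⇒ R = V_n² / (4kTB)
4kTB = 4 × 1.38×10⁻²³ × 330 × 2.25×10⁷ = 4.10×10⁻¹³
R = (3.31×10⁻⁵)² / 4.10×10⁻¹³ = 2.67×10³ Ω = 2.67 kΩ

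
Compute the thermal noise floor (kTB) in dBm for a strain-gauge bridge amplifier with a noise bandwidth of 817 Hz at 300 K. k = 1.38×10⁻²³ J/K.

−144.7 dBm

P_n = kTB = 1.38×10⁻²³ × 300 × 8.17×10² = 3.38×10⁻¹⁸ W
In dBm: 10 log₁₀(3.38×10⁻¹⁸ / 10⁻³) = −144.7 dBm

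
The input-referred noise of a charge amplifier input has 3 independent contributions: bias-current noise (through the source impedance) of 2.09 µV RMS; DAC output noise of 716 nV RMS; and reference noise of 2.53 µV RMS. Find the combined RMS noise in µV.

Uncorrelated sources add in power (mean-square): V_tot = √(ΣV_i²)
V_tot = √[(2.09×10⁻⁶)² + (7.16×10⁻⁷)² + (2.53×10⁻⁶)²] = 3.36×10⁻⁶ V = 3.36 µV

3.36 µV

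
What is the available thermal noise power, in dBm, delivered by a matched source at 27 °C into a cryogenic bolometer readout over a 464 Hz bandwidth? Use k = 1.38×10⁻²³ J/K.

−147.2 dBm

T = 27 °C + 273.15 = 300.15 K
P_n = kTB = 1.38×10⁻²³ × 300.15 × 4.64×10² = 1.92×10⁻¹⁸ W
In dBm: 10 log₁₀(1.92×10⁻¹⁸ / 10⁻³) = −147.2 dBm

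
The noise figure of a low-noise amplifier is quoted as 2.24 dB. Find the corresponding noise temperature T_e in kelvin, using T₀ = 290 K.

196 K

F = 10^(2.24/10) = 1.67494
T_e = (F − 1)·T₀ = (1.67494 − 1) × 290 = 196 K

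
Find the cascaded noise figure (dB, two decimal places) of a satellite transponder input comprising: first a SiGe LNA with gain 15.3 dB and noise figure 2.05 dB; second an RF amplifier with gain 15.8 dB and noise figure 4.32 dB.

Convert to linear (a loss of L dB is a gain of −L dB): F_i = 10^(NF_i/10), G_i = 10^(G_i,dB/10)
  Stage 1: F_1 = 10^(2.05/10) = 1.603, G_1 = 10^(15.3/10) = 33.88
  Stage 2: F_2 = 10^(4.32/10) = 2.704, G_2 = 10^(15.8/10) = 38.02
Friis cascade:
  F = 1.603 + (2.704 − 1)/33.88 = 1.654
NF = 10 log₁₀(1.654) = 2.18 dB

2.18 dB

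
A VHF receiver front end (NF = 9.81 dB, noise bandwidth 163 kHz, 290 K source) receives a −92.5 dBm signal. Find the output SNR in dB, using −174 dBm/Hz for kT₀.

Noise floor: N = −174 + 10 log₁₀(B) + NF
10 log₁₀(1.63×10⁵) = 52.12 dB
N = −174 + 52.12 + 9.81 = −112.07 dBm
SNR = P_sig − N = −92.5 − (−112.07) = 19.57 dB → 19.6 dB

19.6 dB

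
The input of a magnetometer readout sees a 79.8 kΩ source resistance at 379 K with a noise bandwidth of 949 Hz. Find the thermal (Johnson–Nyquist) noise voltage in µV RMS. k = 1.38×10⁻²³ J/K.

1.26 µV

V_n = √(4kTRB)
4kTRB = 4 × 1.38×10⁻²³ × 379 × 7.98×10⁴ × 9.49×10² = 1.58×10⁻¹² V²
V_n = √(1.58×10⁻¹²) = 1.26×10⁻⁶ V = 1.26 µV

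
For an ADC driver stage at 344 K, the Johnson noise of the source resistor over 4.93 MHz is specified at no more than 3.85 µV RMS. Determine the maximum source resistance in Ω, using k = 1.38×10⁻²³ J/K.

Johnson–Nyquist: V_n = √(4kTRB) ⇒ R = V_n² / (4kTB)
4kTB = 4 × 1.38×10⁻²³ × 344 × 4.93×10⁶ = 9.36×10⁻¹⁴
R = (3.85×10⁻⁶)² / 9.36×10⁻¹⁴ = 1.58×10² Ω = 158 Ω

158 Ω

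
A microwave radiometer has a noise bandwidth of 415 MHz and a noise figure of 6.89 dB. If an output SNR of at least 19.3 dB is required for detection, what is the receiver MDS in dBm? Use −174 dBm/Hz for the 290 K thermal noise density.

Sensitivity = −174 + 10 log₁₀(B) + NF + SNR_min
= −174 + 86.18 + 6.89 + 19.3
= −61.63 dBm → −61.6 dBm

−61.6 dBm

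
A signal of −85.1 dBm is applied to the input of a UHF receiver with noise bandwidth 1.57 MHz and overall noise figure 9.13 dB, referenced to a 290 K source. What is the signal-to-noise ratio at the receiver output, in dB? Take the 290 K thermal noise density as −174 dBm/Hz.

17.8 dB

Noise floor: N = −174 + 10 log₁₀(B) + NF
10 log₁₀(1.57×10⁶) = 61.96 dB
N = −174 + 61.96 + 9.13 = −102.91 dBm
SNR = P_sig − N = −85.1 − (−102.91) = 17.81 dB → 17.8 dB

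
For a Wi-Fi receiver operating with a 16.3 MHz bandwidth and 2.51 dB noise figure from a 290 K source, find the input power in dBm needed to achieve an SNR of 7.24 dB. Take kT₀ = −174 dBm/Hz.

−92.1 dBm

Sensitivity = −174 + 10 log₁₀(B) + NF + SNR_min
= −174 + 72.12 + 2.51 + 7.24
= −92.13 dBm → −92.1 dBm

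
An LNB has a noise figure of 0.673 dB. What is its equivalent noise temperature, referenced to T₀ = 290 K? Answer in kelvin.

48.6 K

F = 10^(0.673/10) = 1.16762
T_e = (F − 1)·T₀ = (1.16762 − 1) × 290 = 48.6 K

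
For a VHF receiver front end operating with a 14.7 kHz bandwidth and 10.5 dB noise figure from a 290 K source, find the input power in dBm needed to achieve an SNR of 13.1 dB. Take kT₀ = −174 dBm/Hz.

−108.7 dBm

Sensitivity = −174 + 10 log₁₀(B) + NF + SNR_min
= −174 + 41.67 + 10.5 + 13.1
= −108.73 dBm → −108.7 dBm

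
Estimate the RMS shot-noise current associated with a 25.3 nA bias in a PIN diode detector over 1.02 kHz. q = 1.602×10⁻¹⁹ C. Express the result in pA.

2.88 pA

I_n = √(2qI·B)
2qI·B = 2 × 1.602×10⁻¹⁹ × 2.53×10⁻⁸ × 1.02×10³ = 8.27×10⁻²⁴ A²
I_n = √(8.27×10⁻²⁴) = 2.88×10⁻¹² A = 2.88 pA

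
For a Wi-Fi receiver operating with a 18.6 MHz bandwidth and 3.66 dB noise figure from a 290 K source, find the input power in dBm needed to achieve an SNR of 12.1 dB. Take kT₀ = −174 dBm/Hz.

−85.5 dBm

Sensitivity = −174 + 10 log₁₀(B) + NF + SNR_min
= −174 + 72.7 + 3.66 + 12.1
= −85.54 dBm → −85.5 dBm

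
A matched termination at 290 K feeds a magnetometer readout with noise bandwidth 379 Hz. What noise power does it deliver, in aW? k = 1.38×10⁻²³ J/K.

1.52 aW

P_n = kTB = 1.38×10⁻²³ × 290 × 3.79×10² = 1.52×10⁻¹⁸ W = 1.52 aW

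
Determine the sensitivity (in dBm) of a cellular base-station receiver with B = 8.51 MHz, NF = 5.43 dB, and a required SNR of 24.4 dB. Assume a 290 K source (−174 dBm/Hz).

−74.9 dBm

Sensitivity = −174 + 10 log₁₀(B) + NF + SNR_min
= −174 + 69.3 + 5.43 + 24.4
= −74.87 dBm → −74.9 dBm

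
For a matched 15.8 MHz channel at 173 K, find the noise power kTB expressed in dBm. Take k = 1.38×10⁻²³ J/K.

−104.2 dBm

P_n = kTB = 1.38×10⁻²³ × 173 × 1.58×10⁷ = 3.77×10⁻¹⁴ W
In dBm: 10 log₁₀(3.77×10⁻¹⁴ / 10⁻³) = −104.2 dBm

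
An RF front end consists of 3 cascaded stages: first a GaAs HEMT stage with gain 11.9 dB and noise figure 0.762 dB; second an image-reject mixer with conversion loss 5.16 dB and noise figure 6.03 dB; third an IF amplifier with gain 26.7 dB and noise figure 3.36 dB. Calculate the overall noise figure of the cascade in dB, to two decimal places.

Convert to linear (a loss of L dB is a gain of −L dB): F_i = 10^(NF_i/10), G_i = 10^(G_i,dB/10)
  Stage 1: F_1 = 10^(0.762/10) = 1.192, G_1 = 10^(11.9/10) = 15.49
  Stage 2: F_2 = 10^(6.03/10) = 4.009, G_2 = 10^(−5.16/10) = 0.3048
  Stage 3: F_3 = 10^(3.36/10) = 2.168, G_3 = 10^(26.7/10) = 467.7
Friis cascade:
  F = 1.192 + (4.009 − 1)/15.49 + (2.168 − 1)/4.721 = 1.633
NF = 10 log₁₀(1.633) = 2.13 dB

2.13 dB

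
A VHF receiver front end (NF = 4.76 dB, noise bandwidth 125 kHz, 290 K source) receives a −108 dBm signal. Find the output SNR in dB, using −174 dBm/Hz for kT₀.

Noise floor: N = −174 + 10 log₁₀(B) + NF
10 log₁₀(1.25×10⁵) = 50.97 dB
N = −174 + 50.97 + 4.76 = −118.27 dBm
SNR = P_sig − N = −108 − (−118.27) = 10.27 dB → 10.3 dB

10.3 dB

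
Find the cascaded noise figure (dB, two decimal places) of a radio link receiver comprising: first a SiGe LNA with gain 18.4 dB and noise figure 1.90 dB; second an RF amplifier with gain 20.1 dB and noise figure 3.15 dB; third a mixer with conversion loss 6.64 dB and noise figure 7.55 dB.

Convert to linear (a loss of L dB is a gain of −L dB): F_i = 10^(NF_i/10), G_i = 10^(G_i,dB/10)
  Stage 1: F_1 = 10^(1.90/10) = 1.549, G_1 = 10^(18.4/10) = 69.18
  Stage 2: F_2 = 10^(3.15/10) = 2.065, G_2 = 10^(20.1/10) = 102.3
  Stage 3: F_3 = 10^(7.55/10) = 5.689, G_3 = 10^(−6.64/10) = 0.2168
Friis cascade:
  F = 1.549 + (2.065 − 1)/69.18 + (5.689 − 1)/7079 = 1.565
NF = 10 log₁₀(1.565) = 1.94 dB

1.94 dB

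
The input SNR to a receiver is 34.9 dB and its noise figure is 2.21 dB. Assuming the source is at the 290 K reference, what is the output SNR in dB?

32.69 dB

By definition F = SNR_in/SNR_out, so in dB: SNR_out = SNR_in − NF
SNR_out = 34.9 − 2.21 = 32.69 dB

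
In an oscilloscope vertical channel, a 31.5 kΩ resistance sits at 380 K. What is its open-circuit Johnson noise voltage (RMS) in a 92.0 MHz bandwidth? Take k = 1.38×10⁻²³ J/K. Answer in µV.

V_n = √(4kTRB)
4kTRB = 4 × 1.38×10⁻²³ × 380 × 3.15×10⁴ × 9.20×10⁷ = 6.08×10⁻⁸ V²
V_n = √(6.08×10⁻⁸) = 2.47×10⁻⁴ V = 247 µV

247 µV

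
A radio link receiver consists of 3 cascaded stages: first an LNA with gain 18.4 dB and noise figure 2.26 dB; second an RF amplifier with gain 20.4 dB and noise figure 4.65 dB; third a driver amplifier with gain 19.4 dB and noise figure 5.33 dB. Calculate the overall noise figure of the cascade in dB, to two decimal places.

Convert to linear (a loss of L dB is a gain of −L dB): F_i = 10^(NF_i/10), G_i = 10^(G_i,dB/10)
  Stage 1: F_1 = 10^(2.26/10) = 1.683, G_1 = 10^(18.4/10) = 69.18
  Stage 2: F_2 = 10^(4.65/10) = 2.917, G_2 = 10^(20.4/10) = 109.6
  Stage 3: F_3 = 10^(5.33/10) = 3.412, G_3 = 10^(19.4/10) = 87.10
Friis cascade:
  F = 1.683 + (2.917 − 1)/69.18 + (3.412 − 1)/7586 = 1.711
NF = 10 log₁₀(1.711) = 2.33 dB

2.33 dB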